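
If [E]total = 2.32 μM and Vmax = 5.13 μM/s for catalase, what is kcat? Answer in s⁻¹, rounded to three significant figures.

2.21 s⁻¹

kcat = Vmax/[E]total = 5.13 μM/s / 2.32 μM = 2.21 s⁻¹.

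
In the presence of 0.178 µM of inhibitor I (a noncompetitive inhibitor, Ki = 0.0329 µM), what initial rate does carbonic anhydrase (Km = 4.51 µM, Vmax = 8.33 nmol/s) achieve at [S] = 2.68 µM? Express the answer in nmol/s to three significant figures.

With α = 1 + [I]/Ki = 1 + 0.178/0.0329 = 6.410, the noncompetitive rate law is v = (Vmax/α)·[S] / (Km + [S]).
v = (8.33/6.410)×2.68 / (4.51 + 2.68) = 3.483/7.190 = 0.484 nmol/s.

0.484 nmol/s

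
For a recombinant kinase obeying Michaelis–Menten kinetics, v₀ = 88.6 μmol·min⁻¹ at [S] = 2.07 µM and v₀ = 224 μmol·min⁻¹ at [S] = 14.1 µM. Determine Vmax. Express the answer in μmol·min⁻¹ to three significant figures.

304 μmol·min⁻¹

In reciprocal form, 1/v = (Km/Vmax)·(1/[S]) + 1/Vmax. The two points give (1/[S], 1/v) = (0.4831, 0.01129) and (0.07092, 0.004464).
Slope = (0.01129 − 0.004464)/(0.4831 − 0.07092) = 0.01655; intercept = 0.01129 − 0.01655×0.4831 = 0.003290.
Vmax = 1/intercept = 304 μmol·min⁻¹; Km = slope × Vmax = 0.01655 × 304 = 5.03 µM.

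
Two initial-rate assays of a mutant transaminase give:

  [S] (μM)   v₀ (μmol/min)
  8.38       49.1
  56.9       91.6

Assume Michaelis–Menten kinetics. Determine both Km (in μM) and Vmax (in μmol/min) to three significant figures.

Km = 10.0 μM; Vmax = 108 μmol/min

In reciprocal form, 1/v = (Km/Vmax)·(1/[S]) + 1/Vmax. The two points give (1/[S], 1/v) = (0.1193, 0.02037) and (0.01757, 0.01092).
Slope = (0.02037 − 0.01092)/(0.1193 − 0.01757) = 0.09286; intercept = 0.02037 − 0.09286×0.1193 = 0.009285.
Vmax = 1/intercept = 108 μmol/min; Km = slope × Vmax = 0.09286 × 108 = 10.0 μM.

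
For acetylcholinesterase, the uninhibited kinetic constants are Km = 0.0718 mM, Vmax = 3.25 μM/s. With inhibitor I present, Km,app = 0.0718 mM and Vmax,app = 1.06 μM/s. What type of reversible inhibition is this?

noncompetitive

Vmax decreases (3.25 → 1.06 μM/s) while Km is unchanged — pure noncompetitive inhibition.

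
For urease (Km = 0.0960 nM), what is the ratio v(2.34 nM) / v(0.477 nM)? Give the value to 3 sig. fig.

1.15

The fractional saturations are [S]/(Km+[S]) = 0.477/0.5730 = 0.8325 and 2.34/2.436 = 0.9606.
v₂/v₁ is just their ratio: 0.9606/0.8325 = 1.15.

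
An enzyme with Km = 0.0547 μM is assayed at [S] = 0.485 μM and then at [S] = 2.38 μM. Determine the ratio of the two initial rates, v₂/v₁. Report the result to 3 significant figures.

Since Vmax cancels, v₂/v₁ = [S]₂(Km+[S]₁) / [S]₁(Km+[S]₂).
= 2.38×(0.0547+0.485) / (0.485×(0.0547+2.38)) = 1.284/1.181 = 1.09.

1.09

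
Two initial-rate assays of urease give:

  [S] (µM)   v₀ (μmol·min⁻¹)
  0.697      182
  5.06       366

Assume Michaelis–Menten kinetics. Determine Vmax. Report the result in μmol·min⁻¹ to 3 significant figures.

From v = Vmax[S]/(Km+[S]), each point gives Vmax = v(Km+[S])/[S].
Equating: 182(Km+0.697)/0.697 = 366(Km+5.06)/5.06.
261.1·Km + 182 = 72.33·Km + 366, so (261.1 − 72.33)·Km = 366 − 182.
Km = 184.0/188.8 = 0.975 µM; then Vmax = 182(0.975+0.697)/0.697 = 436 μmol·min⁻¹.

436 μmol·min⁻¹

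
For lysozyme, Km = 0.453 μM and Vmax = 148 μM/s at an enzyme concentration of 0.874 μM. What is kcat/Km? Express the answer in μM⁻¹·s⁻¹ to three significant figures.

374 μM⁻¹·s⁻¹

kcat = Vmax/[E]total = 148/0.874 = 169 s⁻¹.
kcat/Km = 169/0.453 = 374 μM⁻¹·s⁻¹.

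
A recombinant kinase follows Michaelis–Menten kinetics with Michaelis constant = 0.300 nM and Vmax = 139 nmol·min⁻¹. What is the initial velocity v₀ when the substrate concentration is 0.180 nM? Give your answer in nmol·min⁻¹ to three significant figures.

[S]/(Km+[S]) = 0.180/0.4800 = 0.3750, the fractional saturation.
v = 0.3750 × Vmax = 0.3750 × 139 = 52.1 nmol·min⁻¹.

52.1 nmol·min⁻¹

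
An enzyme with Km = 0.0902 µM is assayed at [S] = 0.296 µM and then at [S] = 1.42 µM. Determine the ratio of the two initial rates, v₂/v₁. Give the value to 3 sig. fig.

1.23

The fractional saturations are [S]/(Km+[S]) = 0.296/0.3862 = 0.7664 and 1.42/1.510 = 0.9403.
v₂/v₁ is just their ratio: 0.9403/0.7664 = 1.23.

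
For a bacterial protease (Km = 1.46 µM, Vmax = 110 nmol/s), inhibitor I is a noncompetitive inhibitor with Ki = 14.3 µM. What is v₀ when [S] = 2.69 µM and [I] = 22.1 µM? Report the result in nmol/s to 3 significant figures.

With α = 1 + [I]/Ki = 1 + 22.1/14.3 = 2.545, the noncompetitive rate law is v = (Vmax/α)·[S] / (Km + [S]).
v = (110/2.545)×2.69 / (1.46 + 2.69) = 116.2/4.150 = 28.0 nmol/s.

28.0 nmol/s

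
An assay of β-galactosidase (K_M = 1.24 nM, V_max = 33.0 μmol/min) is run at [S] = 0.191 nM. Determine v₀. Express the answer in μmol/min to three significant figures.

4.40 μmol/min

[S]/(Km+[S]) = 0.191/1.431 = 0.1335, the fractional saturation.
v = 0.1335 × Vmax = 0.1335 × 33.0 = 4.40 μmol/min.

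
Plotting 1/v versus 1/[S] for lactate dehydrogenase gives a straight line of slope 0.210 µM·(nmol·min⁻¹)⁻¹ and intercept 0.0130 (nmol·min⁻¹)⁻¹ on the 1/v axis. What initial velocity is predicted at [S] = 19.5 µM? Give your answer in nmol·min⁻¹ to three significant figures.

The y-intercept is 1/Vmax, so Vmax = 1/0.0130 = 76.9 nmol·min⁻¹.
The slope is Km/Vmax, so Km = 0.210 × 76.9 = 16.2 µM.
Then v = 76.9 × 19.5/(16.2 + 19.5) = 42.1 nmol·min⁻¹.

42.1 nmol·min⁻¹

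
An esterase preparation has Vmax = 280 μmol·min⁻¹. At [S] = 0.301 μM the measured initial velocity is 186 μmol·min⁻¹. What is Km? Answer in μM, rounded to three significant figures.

v/Vmax = 186/280 = 0.6643 = [S]/(Km+[S]).
So Km + [S] = [S]/0.6643 = 0.4531 μM, giving Km = 0.4531 − 0.301 = 0.152 μM.

0.152 μM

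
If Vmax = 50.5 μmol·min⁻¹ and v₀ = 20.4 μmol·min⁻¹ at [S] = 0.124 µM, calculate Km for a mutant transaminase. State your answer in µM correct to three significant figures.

0.183 µM

From v = Vmax[S]/(Km+[S]), Km = [S](Vmax − v)/v.
Km = 0.124 × (50.5 − 20.4) / 20.4 = 3.732/20.4 = 0.183 µM.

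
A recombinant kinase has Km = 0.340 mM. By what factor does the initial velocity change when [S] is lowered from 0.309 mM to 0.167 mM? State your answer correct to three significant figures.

0.692

Since Vmax cancels, v₂/v₁ = [S]₂(Km+[S]₁) / [S]₁(Km+[S]₂).
= 0.167×(0.340+0.309) / (0.309×(0.340+0.167)) = 0.1084/0.1567 = 0.692.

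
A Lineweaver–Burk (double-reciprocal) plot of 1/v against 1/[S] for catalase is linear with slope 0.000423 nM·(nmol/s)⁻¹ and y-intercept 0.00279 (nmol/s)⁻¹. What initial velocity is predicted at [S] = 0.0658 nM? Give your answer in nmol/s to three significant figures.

108 nmol/s

The y-intercept is 1/Vmax, so Vmax = 1/0.00279 = 358 nmol/s.
The slope is Km/Vmax, so Km = 0.000423 × 358 = 0.152 nM.
Then v = 358 × 0.0658/(0.152 + 0.0658) = 108 nmol/s.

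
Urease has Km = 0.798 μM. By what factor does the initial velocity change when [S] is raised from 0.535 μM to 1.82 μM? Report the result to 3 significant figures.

The fractional saturations are [S]/(Km+[S]) = 0.535/1.333 = 0.4014 and 1.82/2.618 = 0.6952.
v₂/v₁ is just their ratio: 0.6952/0.4014 = 1.73.

1.73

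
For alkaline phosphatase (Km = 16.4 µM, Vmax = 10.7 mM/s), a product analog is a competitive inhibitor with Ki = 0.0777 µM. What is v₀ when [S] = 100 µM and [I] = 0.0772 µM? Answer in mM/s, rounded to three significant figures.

8.06 mM/s

α = 1 + [I]/Ki = 1 + 0.0772/0.0777 = 1.994.
For a competitive inhibitor, Vmax is unchanged and the apparent Km becomes α·Km: Km,app = 32.7 µM, Vmax,app = 10.7 mM/s.
v = Vmax,app·[S]/(Km,app + [S]) = 10.7 × 100/(32.7 + 100) = 8.06 mM/s.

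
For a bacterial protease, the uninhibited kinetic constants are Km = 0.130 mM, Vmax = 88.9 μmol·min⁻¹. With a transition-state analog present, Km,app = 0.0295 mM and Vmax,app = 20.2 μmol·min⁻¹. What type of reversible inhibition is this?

uncompetitive

Both Km and Vmax decrease by the same factor (~4.40-fold) — characteristic of uncompetitive inhibition.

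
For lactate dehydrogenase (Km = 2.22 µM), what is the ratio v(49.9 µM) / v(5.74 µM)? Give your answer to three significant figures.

1.33

The fractional saturations are [S]/(Km+[S]) = 5.74/7.960 = 0.7211 and 49.9/52.12 = 0.9574.
v₂/v₁ is just their ratio: 0.9574/0.7211 = 1.33.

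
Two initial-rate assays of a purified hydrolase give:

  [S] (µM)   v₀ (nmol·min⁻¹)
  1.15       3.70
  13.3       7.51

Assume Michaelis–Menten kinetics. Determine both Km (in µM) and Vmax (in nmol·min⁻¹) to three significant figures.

From v = Vmax[S]/(Km+[S]), each point gives Vmax = v(Km+[S])/[S].
Equating: 3.70(Km+1.15)/1.15 = 7.51(Km+13.3)/13.3.
3.217·Km + 3.70 = 0.5647·Km + 7.51, so (3.217 − 0.5647)·Km = 7.51 − 3.70.
Km = 3.810/2.653 = 1.44 µM; then Vmax = 3.70(1.44+1.15)/1.15 = 8.32 nmol·min⁻¹.

Km = 1.44 µM; Vmax = 8.32 nmol·min⁻¹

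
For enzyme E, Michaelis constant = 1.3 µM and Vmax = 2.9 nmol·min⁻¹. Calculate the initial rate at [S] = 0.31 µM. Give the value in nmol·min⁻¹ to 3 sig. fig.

v = Vmax·[S]/(Km + [S]) = 2.9 × 0.31 / (1.3 + 0.31)
  = 0.8990 / 1.610 = 0.558 nmol·min⁻¹.

0.558 nmol·min⁻¹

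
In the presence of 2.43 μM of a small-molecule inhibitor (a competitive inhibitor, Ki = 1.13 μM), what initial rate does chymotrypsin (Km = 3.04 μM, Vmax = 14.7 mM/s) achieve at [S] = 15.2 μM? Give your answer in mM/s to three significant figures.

9.02 mM/s

With α = 1 + [I]/Ki = 1 + 2.43/1.13 = 3.150, the competitive rate law is v = Vmax[S] / (αKm + [S]).
v = 14.7×15.2 / (3.150×3.04 + 15.2) = 223.4/24.78 = 9.02 mM/s.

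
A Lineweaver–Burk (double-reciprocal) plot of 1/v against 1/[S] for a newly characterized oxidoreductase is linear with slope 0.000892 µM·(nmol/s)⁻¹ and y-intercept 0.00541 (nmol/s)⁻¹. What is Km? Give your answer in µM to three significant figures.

0.165 µM

y-intercept = 1/Vmax ⇒ Vmax = 185 nmol/s; slope = Km/Vmax ⇒ Km = slope × Vmax.
Km = 0.000892 × 185 = 0.165 µM.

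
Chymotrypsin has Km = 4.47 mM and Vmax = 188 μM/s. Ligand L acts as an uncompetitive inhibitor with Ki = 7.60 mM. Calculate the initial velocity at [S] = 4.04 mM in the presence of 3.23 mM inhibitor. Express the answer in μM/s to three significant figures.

74.3 μM/s

α = 1 + [I]/Ki = 1 + 3.23/7.60 = 1.425.
For an uncompetitive inhibitor, both parameters are divided by α, giving Vmax/α and Km/α: Km,app = 3.14 mM, Vmax,app = 132 μM/s.
v = Vmax,app·[S]/(Km,app + [S]) = 132 × 4.04/(3.14 + 4.04) = 74.3 μM/s.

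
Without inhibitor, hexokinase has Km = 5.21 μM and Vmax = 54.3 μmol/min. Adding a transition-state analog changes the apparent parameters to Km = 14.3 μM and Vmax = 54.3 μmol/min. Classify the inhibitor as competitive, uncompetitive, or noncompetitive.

competitive

Km increases (5.21 → 14.3 μM) while Vmax is unchanged — the hallmark of competitive inhibition.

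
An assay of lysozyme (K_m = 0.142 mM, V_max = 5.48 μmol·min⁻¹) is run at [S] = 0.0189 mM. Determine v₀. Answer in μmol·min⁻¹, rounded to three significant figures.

v = Vmax·[S]/(Km + [S]) = 5.48 × 0.0189 / (0.142 + 0.0189)
  = 0.1036 / 0.1609 = 0.644 μmol·min⁻¹.

0.644 μmol·min⁻¹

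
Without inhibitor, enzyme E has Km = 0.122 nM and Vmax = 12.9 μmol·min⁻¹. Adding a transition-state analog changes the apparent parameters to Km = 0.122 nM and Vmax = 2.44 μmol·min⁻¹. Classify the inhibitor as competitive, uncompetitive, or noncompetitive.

noncompetitive

Vmax decreases (12.9 → 2.44 μmol·min⁻¹) while Km is unchanged — pure noncompetitive inhibition.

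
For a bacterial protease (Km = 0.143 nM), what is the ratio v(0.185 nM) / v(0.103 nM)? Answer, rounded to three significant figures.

1.35

Since Vmax cancels, v₂/v₁ = [S]₂(Km+[S]₁) / [S]₁(Km+[S]₂).
= 0.185×(0.143+0.103) / (0.103×(0.143+0.185)) = 0.04551/0.03378 = 1.35.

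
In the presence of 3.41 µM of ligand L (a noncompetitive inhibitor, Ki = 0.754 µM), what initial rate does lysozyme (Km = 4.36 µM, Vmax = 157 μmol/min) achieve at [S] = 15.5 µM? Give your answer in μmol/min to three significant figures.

α = 1 + [I]/Ki = 1 + 3.41/0.754 = 5.523.
For a noncompetitive inhibitor, Vmax is reduced to Vmax/α while Km is unchanged: Km,app = 4.36 µM, Vmax,app = 28.4 μmol/min.
v = Vmax,app·[S]/(Km,app + [S]) = 28.4 × 15.5/(4.36 + 15.5) = 22.2 μmol/min.

22.2 μmol/min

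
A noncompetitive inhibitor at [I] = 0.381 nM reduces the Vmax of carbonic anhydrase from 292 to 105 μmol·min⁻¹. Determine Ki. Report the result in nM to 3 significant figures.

0.214 nM

Noncompetitive: Vmax,app = Vmax/α with α = 1 + [I]/Ki.
α = Vmax/Vmax,app = 292/105 = 2.781.
Ki = [I]/(α − 1) = 0.381/1.781 = 0.214 nM.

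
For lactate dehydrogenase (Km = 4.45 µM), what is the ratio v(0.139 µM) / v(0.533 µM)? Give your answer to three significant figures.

Since Vmax cancels, v₂/v₁ = [S]₂(Km+[S]₁) / [S]₁(Km+[S]₂).
= 0.139×(4.45+0.533) / (0.533×(4.45+0.139)) = 0.6926/2.446 = 0.283.

0.283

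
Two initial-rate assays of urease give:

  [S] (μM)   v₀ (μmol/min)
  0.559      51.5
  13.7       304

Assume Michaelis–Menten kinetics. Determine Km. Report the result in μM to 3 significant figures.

3.61 μM

In reciprocal form, 1/v = (Km/Vmax)·(1/[S]) + 1/Vmax. The two points give (1/[S], 1/v) = (1.789, 0.01942) and (0.07299, 0.003289).
Slope = (0.01942 − 0.003289)/(1.789 − 0.07299) = 0.009399; intercept = 0.01942 − 0.009399×1.789 = 0.002603.
Vmax = 1/intercept = 384 μmol/min; Km = slope × Vmax = 0.009399 × 384 = 3.61 μM.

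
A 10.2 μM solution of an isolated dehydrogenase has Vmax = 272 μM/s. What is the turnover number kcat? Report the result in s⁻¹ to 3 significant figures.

kcat = Vmax/[E]total = 272 μM/s / 10.2 μM = 26.7 s⁻¹.

26.7 s⁻¹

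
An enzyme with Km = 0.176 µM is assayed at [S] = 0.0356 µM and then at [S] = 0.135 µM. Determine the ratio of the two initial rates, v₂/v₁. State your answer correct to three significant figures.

The fractional saturations are [S]/(Km+[S]) = 0.0356/0.2116 = 0.1682 and 0.135/0.3110 = 0.4341.
v₂/v₁ is just their ratio: 0.4341/0.1682 = 2.58.

2.58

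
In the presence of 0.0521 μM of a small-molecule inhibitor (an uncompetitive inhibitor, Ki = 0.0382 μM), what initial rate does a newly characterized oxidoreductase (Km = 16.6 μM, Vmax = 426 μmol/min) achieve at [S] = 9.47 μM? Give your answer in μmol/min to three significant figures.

α = 1 + [I]/Ki = 1 + 0.0521/0.0382 = 2.364.
For an uncompetitive inhibitor, both parameters are divided by α, giving Vmax/α and Km/α: Km,app = 7.02 μM, Vmax,app = 180 μmol/min.
v = Vmax,app·[S]/(Km,app + [S]) = 180 × 9.47/(7.02 + 9.47) = 103 μmol/min.

103 μmol/min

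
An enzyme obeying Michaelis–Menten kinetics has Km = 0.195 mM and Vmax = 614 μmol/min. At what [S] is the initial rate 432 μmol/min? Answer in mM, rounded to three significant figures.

0.463 mM

Rearranging v = Vmax[S]/(Km+[S]) gives [S] = Km·v/(Vmax − v).
[S] = 0.195 × 432 / (614 − 432) = 84.24/182.0 = 0.463 mM.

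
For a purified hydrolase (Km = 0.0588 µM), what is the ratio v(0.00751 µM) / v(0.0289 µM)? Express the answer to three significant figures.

Since Vmax cancels, v₂/v₁ = [S]₂(Km+[S]₁) / [S]₁(Km+[S]₂).
= 0.00751×(0.0588+0.0289) / (0.0289×(0.0588+0.00751)) = 0.0006586/0.001916 = 0.344.

0.344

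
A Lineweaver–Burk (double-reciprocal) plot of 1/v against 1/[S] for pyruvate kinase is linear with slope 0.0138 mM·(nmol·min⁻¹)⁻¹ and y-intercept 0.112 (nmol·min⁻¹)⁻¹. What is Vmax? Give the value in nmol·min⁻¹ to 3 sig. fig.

8.93 nmol·min⁻¹

The y-intercept of a Lineweaver–Burk plot equals 1/Vmax, so Vmax = 1/0.112 = 8.93 nmol·min⁻¹.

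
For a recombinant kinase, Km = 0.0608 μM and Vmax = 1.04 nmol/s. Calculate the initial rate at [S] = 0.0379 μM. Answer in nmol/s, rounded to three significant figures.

[S]/(Km+[S]) = 0.0379/0.09870 = 0.3840, the fractional saturation.
v = 0.3840 × Vmax = 0.3840 × 1.04 = 0.399 nmol/s.

0.399 nmol/s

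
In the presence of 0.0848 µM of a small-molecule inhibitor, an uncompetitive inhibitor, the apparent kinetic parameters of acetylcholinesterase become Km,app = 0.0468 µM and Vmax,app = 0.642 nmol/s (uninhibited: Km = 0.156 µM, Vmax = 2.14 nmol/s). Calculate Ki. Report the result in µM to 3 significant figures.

Uncompetitive: Vmax,app = Vmax/α (and Km,app = Km/α) with α = 1 + [I]/Ki.
α = Vmax/Vmax,app = 2.14/0.642 = 3.333.
Ki = [I]/(α − 1) = 0.0848/2.333 = 0.0363 µM.

0.0363 µM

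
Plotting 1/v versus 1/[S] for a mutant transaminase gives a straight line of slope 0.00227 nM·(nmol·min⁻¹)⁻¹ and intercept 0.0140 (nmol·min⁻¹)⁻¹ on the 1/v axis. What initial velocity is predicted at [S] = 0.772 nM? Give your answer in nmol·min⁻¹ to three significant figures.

The y-intercept is 1/Vmax, so Vmax = 1/0.0140 = 71.4 nmol·min⁻¹.
The slope is Km/Vmax, so Km = 0.00227 × 71.4 = 0.162 nM.
Then v = 71.4 × 0.772/(0.162 + 0.772) = 59.0 nmol·min⁻¹.

59.0 nmol·min⁻¹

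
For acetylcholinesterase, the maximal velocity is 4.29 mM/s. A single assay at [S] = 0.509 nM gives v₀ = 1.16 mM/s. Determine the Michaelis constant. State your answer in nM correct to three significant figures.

1.37 nM

v/Vmax = 1.16/4.29 = 0.2704 = [S]/(Km+[S]).
So Km + [S] = [S]/0.2704 = 1.882 nM, giving Km = 1.882 − 0.509 = 1.37 nM.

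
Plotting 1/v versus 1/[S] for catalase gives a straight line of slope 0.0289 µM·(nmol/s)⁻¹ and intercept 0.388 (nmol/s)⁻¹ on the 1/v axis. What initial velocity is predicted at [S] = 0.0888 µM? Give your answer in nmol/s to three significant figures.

The y-intercept is 1/Vmax, so Vmax = 1/0.388 = 2.58 nmol/s.
The slope is Km/Vmax, so Km = 0.0289 × 2.58 = 0.0745 µM.
Then v = 2.58 × 0.0888/(0.0745 + 0.0888) = 1.40 nmol/s.

1.40 nmol/s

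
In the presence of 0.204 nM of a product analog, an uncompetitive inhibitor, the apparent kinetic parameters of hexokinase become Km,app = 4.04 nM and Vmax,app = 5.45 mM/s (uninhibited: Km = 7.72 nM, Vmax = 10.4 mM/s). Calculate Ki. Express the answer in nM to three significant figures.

0.225 nM

Uncompetitive: Vmax,app = Vmax/α (and Km,app = Km/α) with α = 1 + [I]/Ki.
α = Vmax/Vmax,app = 10.4/5.45 = 1.908.
Since α = 1 + [I]/Ki, [I]/Ki = 1.908 − 1 = 0.9083 and Ki = 0.204/0.9083 = 0.225 nM.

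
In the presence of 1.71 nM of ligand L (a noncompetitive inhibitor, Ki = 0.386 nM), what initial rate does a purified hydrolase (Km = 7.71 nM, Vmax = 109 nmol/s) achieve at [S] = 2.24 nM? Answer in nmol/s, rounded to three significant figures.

4.52 nmol/s

α = 1 + [I]/Ki = 1 + 1.71/0.386 = 5.430.
For a noncompetitive inhibitor, Vmax is reduced to Vmax/α while Km is unchanged: Km,app = 7.71 nM, Vmax,app = 20.1 nmol/s.
v = Vmax,app·[S]/(Km,app + [S]) = 20.1 × 2.24/(7.71 + 2.24) = 4.52 nmol/s.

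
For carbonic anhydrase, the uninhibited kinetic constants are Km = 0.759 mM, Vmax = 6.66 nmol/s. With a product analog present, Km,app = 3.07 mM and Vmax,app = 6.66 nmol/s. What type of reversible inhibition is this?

Km increases (0.759 → 3.07 mM) while Vmax is unchanged — the hallmark of competitive inhibition.

competitive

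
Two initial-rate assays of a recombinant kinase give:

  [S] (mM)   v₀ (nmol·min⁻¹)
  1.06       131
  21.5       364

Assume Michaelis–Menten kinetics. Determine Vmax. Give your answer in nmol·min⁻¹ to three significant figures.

401 nmol·min⁻¹

In reciprocal form, 1/v = (Km/Vmax)·(1/[S]) + 1/Vmax. The two points give (1/[S], 1/v) = (0.9434, 0.007634) and (0.04651, 0.002747).
Slope = (0.007634 − 0.002747)/(0.9434 − 0.04651) = 0.005448; intercept = 0.007634 − 0.005448×0.9434 = 0.002494.
Vmax = 1/intercept = 401 nmol·min⁻¹; Km = slope × Vmax = 0.005448 × 401 = 2.18 mM.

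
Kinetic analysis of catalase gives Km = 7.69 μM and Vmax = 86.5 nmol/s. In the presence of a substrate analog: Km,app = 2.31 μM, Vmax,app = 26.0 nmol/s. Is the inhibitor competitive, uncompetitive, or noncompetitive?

Both Km and Vmax decrease by the same factor (~3.33-fold) — characteristic of uncompetitive inhibition.

uncompetitive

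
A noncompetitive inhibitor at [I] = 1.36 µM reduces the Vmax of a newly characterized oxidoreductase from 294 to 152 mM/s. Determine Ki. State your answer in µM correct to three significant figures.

1.46 µM

Noncompetitive: Vmax,app = Vmax/α with α = 1 + [I]/Ki.
α = Vmax/Vmax,app = 294/152 = 1.934.
Since α = 1 + [I]/Ki, [I]/Ki = 1.934 − 1 = 0.9342 and Ki = 1.36/0.9342 = 1.46 µM.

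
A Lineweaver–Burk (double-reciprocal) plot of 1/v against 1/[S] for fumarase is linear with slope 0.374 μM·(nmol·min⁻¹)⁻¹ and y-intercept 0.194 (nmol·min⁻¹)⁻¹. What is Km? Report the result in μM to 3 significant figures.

y-intercept = 1/Vmax ⇒ Vmax = 5.15 nmol·min⁻¹; slope = Km/Vmax ⇒ Km = slope × Vmax.
Km = 0.374 × 5.15 = 1.93 μM.

1.93 μM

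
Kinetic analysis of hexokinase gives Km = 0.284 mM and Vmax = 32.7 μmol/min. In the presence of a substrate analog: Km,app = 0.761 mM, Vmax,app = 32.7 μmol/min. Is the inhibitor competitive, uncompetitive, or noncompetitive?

Km increases (0.284 → 0.761 mM) while Vmax is unchanged — the hallmark of competitive inhibition.

competitive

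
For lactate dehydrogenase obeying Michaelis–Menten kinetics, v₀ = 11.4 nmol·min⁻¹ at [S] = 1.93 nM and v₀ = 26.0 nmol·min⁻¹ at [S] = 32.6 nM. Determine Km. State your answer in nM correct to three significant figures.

In reciprocal form, 1/v = (Km/Vmax)·(1/[S]) + 1/Vmax. The two points give (1/[S], 1/v) = (0.5181, 0.08772) and (0.03067, 0.03846).
Slope = (0.08772 − 0.03846)/(0.5181 − 0.03067) = 0.1010; intercept = 0.08772 − 0.1010×0.5181 = 0.03536.
Vmax = 1/intercept = 28.3 nmol·min⁻¹; Km = slope × Vmax = 0.1010 × 28.3 = 2.86 nM.

2.86 nM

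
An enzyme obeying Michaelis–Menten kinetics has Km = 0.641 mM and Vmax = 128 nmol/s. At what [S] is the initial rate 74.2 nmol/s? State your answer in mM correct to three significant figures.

Rearranging v = Vmax[S]/(Km+[S]) gives [S] = Km·v/(Vmax − v).
[S] = 0.641 × 74.2 / (128 − 74.2) = 47.56/53.80 = 0.884 mM.

0.884 mM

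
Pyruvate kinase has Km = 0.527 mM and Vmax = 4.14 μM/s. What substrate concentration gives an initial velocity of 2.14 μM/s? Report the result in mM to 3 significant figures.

The required fractional saturation is v/Vmax = 2.14/4.14 = 0.5169.
Then [S]/(Km+[S]) = 0.5169 ⇒ [S] = 0.527 × 0.5169/(1 − 0.5169) = 0.564 mM.

0.564 mM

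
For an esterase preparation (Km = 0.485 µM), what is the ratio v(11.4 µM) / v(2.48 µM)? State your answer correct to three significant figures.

1.15

The fractional saturations are [S]/(Km+[S]) = 2.48/2.965 = 0.8364 and 11.4/11.88 = 0.9592.
v₂/v₁ is just their ratio: 0.9592/0.8364 = 1.15.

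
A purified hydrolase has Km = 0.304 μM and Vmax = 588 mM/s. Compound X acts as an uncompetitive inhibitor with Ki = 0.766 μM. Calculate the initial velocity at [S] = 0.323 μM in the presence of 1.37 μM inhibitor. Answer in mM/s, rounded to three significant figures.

α = 1 + [I]/Ki = 1 + 1.37/0.766 = 2.789.
For an uncompetitive inhibitor, both parameters are divided by α, giving Vmax/α and Km/α: Km,app = 0.109 μM, Vmax,app = 211 mM/s.
v = Vmax,app·[S]/(Km,app + [S]) = 211 × 0.323/(0.109 + 0.323) = 158 mM/s.

158 mM/s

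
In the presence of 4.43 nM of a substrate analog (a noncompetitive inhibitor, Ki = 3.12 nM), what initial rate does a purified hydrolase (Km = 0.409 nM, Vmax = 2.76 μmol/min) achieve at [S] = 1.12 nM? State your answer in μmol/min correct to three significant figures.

0.835 μmol/min

α = 1 + [I]/Ki = 1 + 4.43/3.12 = 2.420.
For a noncompetitive inhibitor, Vmax is reduced to Vmax/α while Km is unchanged: Km,app = 0.409 nM, Vmax,app = 1.14 μmol/min.
v = Vmax,app·[S]/(Km,app + [S]) = 1.14 × 1.12/(0.409 + 1.12) = 0.835 μmol/min.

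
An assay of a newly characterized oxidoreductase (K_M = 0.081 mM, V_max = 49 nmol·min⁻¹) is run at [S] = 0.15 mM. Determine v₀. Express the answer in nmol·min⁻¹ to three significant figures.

v = Vmax·[S]/(Km + [S]) = 49 × 0.15 / (0.081 + 0.15)
  = 7.350 / 0.2310 = 31.8 nmol·min⁻¹.

31.8 nmol·min⁻¹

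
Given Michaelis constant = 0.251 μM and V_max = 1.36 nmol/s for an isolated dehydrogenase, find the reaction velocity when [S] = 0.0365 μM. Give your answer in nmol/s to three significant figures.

0.173 nmol/s

v = Vmax·[S]/(Km + [S]) = 1.36 × 0.0365 / (0.251 + 0.0365)
  = 0.04964 / 0.2875 = 0.173 nmol/s.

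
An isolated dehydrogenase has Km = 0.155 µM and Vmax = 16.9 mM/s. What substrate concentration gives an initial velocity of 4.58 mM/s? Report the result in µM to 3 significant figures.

0.0576 µM

The required fractional saturation is v/Vmax = 4.58/16.9 = 0.2710.
Then [S]/(Km+[S]) = 0.2710 ⇒ [S] = 0.155 × 0.2710/(1 − 0.2710) = 0.0576 µM.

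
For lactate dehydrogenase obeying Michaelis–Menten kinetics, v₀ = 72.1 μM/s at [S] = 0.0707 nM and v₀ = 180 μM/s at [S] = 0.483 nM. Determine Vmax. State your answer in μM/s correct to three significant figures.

In reciprocal form, 1/v = (Km/Vmax)·(1/[S]) + 1/Vmax. The two points give (1/[S], 1/v) = (14.14, 0.01387) and (2.070, 0.005556).
Slope = (0.01387 − 0.005556)/(14.14 − 2.070) = 0.0006886; intercept = 0.01387 − 0.0006886×14.14 = 0.004130.
Vmax = 1/intercept = 242 μM/s; Km = slope × Vmax = 0.0006886 × 242 = 0.167 nM.

242 μM/s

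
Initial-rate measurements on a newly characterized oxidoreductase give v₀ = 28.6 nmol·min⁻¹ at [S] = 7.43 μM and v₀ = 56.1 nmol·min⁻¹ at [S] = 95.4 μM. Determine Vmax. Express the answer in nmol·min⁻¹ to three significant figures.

From v = Vmax[S]/(Km+[S]), each point gives Vmax = v(Km+[S])/[S].
Equating: 28.6(Km+7.43)/7.43 = 56.1(Km+95.4)/95.4.
3.849·Km + 28.6 = 0.5881·Km + 56.1, so (3.849 − 0.5881)·Km = 56.1 − 28.6.
Km = 27.50/3.261 = 8.43 μM; then Vmax = 28.6(8.43+7.43)/7.43 = 61.1 nmol·min⁻¹.

61.1 nmol·min⁻¹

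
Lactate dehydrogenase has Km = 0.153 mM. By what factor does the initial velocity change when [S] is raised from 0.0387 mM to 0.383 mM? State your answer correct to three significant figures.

The fractional saturations are [S]/(Km+[S]) = 0.0387/0.1917 = 0.2019 and 0.383/0.5360 = 0.7146.
v₂/v₁ is just their ratio: 0.7146/0.2019 = 3.54.

3.54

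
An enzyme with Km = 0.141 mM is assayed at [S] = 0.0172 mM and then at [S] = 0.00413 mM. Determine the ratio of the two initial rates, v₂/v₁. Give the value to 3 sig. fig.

Since Vmax cancels, v₂/v₁ = [S]₂(Km+[S]₁) / [S]₁(Km+[S]₂).
= 0.00413×(0.141+0.0172) / (0.0172×(0.141+0.00413)) = 0.0006534/0.002496 = 0.262.

0.262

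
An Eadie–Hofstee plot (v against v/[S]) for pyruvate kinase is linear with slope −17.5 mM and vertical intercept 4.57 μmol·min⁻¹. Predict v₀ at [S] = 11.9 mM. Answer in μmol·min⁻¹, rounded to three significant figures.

In the Eadie–Hofstee form v = Vmax − Km·(v/[S]), the slope is −Km and the intercept is Vmax, so Km = 17.5 mM and Vmax = 4.57 μmol·min⁻¹.
v = 4.57 × 11.9/(17.5 + 11.9) = 1.85 μmol·min⁻¹.

1.85 μmol·min⁻¹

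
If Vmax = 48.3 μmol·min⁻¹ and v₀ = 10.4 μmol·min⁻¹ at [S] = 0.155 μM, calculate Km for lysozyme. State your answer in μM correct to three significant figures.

0.565 μM

From v = Vmax[S]/(Km+[S]), Km = [S](Vmax − v)/v.
Km = 0.155 × (48.3 − 10.4) / 10.4 = 5.874/10.4 = 0.565 μM.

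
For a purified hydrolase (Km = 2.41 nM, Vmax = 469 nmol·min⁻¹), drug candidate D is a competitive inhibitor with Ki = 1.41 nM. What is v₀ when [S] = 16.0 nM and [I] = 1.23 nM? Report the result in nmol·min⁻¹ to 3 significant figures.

366 nmol·min⁻¹

α = 1 + [I]/Ki = 1 + 1.23/1.41 = 1.872.
For a competitive inhibitor, Vmax is unchanged and the apparent Km becomes α·Km: Km,app = 4.51 nM, Vmax,app = 469 nmol·min⁻¹.
v = Vmax,app·[S]/(Km,app + [S]) = 469 × 16.0/(4.51 + 16.0) = 366 nmol·min⁻¹.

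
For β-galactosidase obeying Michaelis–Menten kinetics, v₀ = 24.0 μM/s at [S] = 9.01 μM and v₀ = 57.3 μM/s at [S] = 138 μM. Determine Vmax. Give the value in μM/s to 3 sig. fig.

63.4 μM/s

In reciprocal form, 1/v = (Km/Vmax)·(1/[S]) + 1/Vmax. The two points give (1/[S], 1/v) = (0.1110, 0.04167) and (0.007246, 0.01745).
Slope = (0.04167 − 0.01745)/(0.1110 − 0.007246) = 0.2334; intercept = 0.04167 − 0.2334×0.1110 = 0.01576.
Vmax = 1/intercept = 63.4 μM/s; Km = slope × Vmax = 0.2334 × 63.4 = 14.8 μM.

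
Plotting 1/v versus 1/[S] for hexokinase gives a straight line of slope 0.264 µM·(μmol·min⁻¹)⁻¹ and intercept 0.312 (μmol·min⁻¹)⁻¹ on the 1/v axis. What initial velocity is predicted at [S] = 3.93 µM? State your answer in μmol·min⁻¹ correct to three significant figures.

2.64 μmol·min⁻¹

The y-intercept is 1/Vmax, so Vmax = 1/0.312 = 3.21 μmol·min⁻¹.
The slope is Km/Vmax, so Km = 0.264 × 3.21 = 0.846 µM.
Then v = 3.21 × 3.93/(0.846 + 3.93) = 2.64 μmol·min⁻¹.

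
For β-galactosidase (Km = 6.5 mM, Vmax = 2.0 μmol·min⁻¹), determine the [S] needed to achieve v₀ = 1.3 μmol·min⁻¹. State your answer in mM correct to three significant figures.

Rearranging v = Vmax[S]/(Km+[S]) gives [S] = Km·v/(Vmax − v).
[S] = 6.5 × 1.3 / (2.0 − 1.3) = 8.450/0.7000 = 12.1 mM.

12.1 mM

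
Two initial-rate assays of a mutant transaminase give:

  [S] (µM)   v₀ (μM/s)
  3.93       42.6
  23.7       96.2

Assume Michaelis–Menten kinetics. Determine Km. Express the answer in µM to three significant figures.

7.90 µM

In reciprocal form, 1/v = (Km/Vmax)·(1/[S]) + 1/Vmax. The two points give (1/[S], 1/v) = (0.2545, 0.02347) and (0.04219, 0.01040).
Slope = (0.02347 − 0.01040)/(0.2545 − 0.04219) = 0.06162; intercept = 0.02347 − 0.06162×0.2545 = 0.007795.
Vmax = 1/intercept = 128 μM/s; Km = slope × Vmax = 0.06162 × 128 = 7.90 µM.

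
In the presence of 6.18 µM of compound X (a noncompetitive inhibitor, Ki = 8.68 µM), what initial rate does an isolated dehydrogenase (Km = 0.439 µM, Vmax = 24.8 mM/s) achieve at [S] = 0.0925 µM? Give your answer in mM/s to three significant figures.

α = 1 + [I]/Ki = 1 + 6.18/8.68 = 1.712.
For a noncompetitive inhibitor, Vmax is reduced to Vmax/α while Km is unchanged: Km,app = 0.439 µM, Vmax,app = 14.5 mM/s.
v = Vmax,app·[S]/(Km,app + [S]) = 14.5 × 0.0925/(0.439 + 0.0925) = 2.52 mM/s.

2.52 mM/s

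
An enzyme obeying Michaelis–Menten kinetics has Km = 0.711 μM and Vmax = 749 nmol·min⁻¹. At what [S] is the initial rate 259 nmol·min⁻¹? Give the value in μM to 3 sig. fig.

The required fractional saturation is v/Vmax = 259/749 = 0.3458.
Then [S]/(Km+[S]) = 0.3458 ⇒ [S] = 0.711 × 0.3458/(1 − 0.3458) = 0.376 μM.

0.376 μM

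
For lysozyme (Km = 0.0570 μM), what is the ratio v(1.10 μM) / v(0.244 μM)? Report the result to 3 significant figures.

The fractional saturations are [S]/(Km+[S]) = 0.244/0.3010 = 0.8106 and 1.10/1.157 = 0.9507.
v₂/v₁ is just their ratio: 0.9507/0.8106 = 1.17.

1.17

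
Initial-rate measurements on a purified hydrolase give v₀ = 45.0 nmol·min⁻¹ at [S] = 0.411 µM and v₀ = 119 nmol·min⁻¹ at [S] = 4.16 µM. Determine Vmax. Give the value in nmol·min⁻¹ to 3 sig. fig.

145 nmol·min⁻¹

In reciprocal form, 1/v = (Km/Vmax)·(1/[S]) + 1/Vmax. The two points give (1/[S], 1/v) = (2.433, 0.02222) and (0.2404, 0.008403).
Slope = (0.02222 − 0.008403)/(2.433 − 0.2404) = 0.006302; intercept = 0.02222 − 0.006302×2.433 = 0.006888.
Vmax = 1/intercept = 145 nmol·min⁻¹; Km = slope × Vmax = 0.006302 × 145 = 0.915 µM.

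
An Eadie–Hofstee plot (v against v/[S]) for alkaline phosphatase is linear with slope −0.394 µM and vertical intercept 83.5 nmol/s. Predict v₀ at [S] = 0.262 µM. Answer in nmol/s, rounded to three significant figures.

33.3 nmol/s

In the Eadie–Hofstee form v = Vmax − Km·(v/[S]), the slope is −Km and the intercept is Vmax, so Km = 0.394 µM and Vmax = 83.5 nmol/s.
v = 83.5 × 0.262/(0.394 + 0.262) = 33.3 nmol/s.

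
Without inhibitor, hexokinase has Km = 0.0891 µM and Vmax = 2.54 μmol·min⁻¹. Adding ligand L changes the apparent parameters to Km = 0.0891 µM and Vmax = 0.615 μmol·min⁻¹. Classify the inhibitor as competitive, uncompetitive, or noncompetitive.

noncompetitive

Vmax decreases (2.54 → 0.615 μmol·min⁻¹) while Km is unchanged — pure noncompetitive inhibition.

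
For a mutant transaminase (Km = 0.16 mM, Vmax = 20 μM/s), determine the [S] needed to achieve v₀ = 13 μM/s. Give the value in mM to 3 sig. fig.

0.297 mM

The required fractional saturation is v/Vmax = 13/20 = 0.6500.
Then [S]/(Km+[S]) = 0.6500 ⇒ [S] = 0.16 × 0.6500/(1 − 0.6500) = 0.297 mM.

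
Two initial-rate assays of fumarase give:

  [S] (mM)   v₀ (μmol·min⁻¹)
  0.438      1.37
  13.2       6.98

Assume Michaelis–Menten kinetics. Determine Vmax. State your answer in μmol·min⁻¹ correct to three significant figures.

8.12 μmol·min⁻¹

From v = Vmax[S]/(Km+[S]), each point gives Vmax = v(Km+[S])/[S].
Equating: 1.37(Km+0.438)/0.438 = 6.98(Km+13.2)/13.2.
3.128·Km + 1.37 = 0.5288·Km + 6.98, so (3.128 − 0.5288)·Km = 6.98 − 1.37.
Km = 5.610/2.599 = 2.16 mM; then Vmax = 1.37(2.16+0.438)/0.438 = 8.12 μmol·min⁻¹.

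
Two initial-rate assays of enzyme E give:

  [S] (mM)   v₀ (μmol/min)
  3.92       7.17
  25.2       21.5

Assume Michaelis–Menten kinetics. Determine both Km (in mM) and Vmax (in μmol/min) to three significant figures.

Km = 14.7 mM; Vmax = 34.0 μmol/min

In reciprocal form, 1/v = (Km/Vmax)·(1/[S]) + 1/Vmax. The two points give (1/[S], 1/v) = (0.2551, 0.1395) and (0.03968, 0.04651).
Slope = (0.1395 − 0.04651)/(0.2551 − 0.03968) = 0.4315; intercept = 0.1395 − 0.4315×0.2551 = 0.02939.
Vmax = 1/intercept = 34.0 μmol/min; Km = slope × Vmax = 0.4315 × 34.0 = 14.7 mM.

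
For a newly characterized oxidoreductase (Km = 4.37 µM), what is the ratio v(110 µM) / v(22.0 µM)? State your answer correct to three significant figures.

The fractional saturations are [S]/(Km+[S]) = 22.0/26.37 = 0.8343 and 110/114.4 = 0.9618.
v₂/v₁ is just their ratio: 0.9618/0.8343 = 1.15.

1.15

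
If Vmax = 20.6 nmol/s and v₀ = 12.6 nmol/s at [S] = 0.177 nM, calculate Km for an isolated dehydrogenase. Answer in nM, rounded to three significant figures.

0.112 nM

From v = Vmax[S]/(Km+[S]), Km = [S](Vmax − v)/v.
Km = 0.177 × (20.6 − 12.6) / 12.6 = 1.416/12.6 = 0.112 nM.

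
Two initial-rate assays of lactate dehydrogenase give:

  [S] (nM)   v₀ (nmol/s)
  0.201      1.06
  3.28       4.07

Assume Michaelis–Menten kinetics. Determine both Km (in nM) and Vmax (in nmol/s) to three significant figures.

Km = 0.746 nM; Vmax = 5.00 nmol/s

In reciprocal form, 1/v = (Km/Vmax)·(1/[S]) + 1/Vmax. The two points give (1/[S], 1/v) = (4.975, 0.9434) and (0.3049, 0.2457).
Slope = (0.9434 − 0.2457)/(4.975 − 0.3049) = 0.1494; intercept = 0.9434 − 0.1494×4.975 = 0.2002.
Vmax = 1/intercept = 5.00 nmol/s; Km = slope × Vmax = 0.1494 × 5.00 = 0.746 nM.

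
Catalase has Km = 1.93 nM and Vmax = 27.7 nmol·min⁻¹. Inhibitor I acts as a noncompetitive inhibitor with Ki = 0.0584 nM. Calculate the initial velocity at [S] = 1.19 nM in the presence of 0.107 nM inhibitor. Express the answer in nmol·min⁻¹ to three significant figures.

With α = 1 + [I]/Ki = 1 + 0.107/0.0584 = 2.832, the noncompetitive rate law is v = (Vmax/α)·[S] / (Km + [S]).
v = (27.7/2.832)×1.19 / (1.93 + 1.19) = 11.64/3.120 = 3.73 nmol·min⁻¹.

3.73 nmol·min⁻¹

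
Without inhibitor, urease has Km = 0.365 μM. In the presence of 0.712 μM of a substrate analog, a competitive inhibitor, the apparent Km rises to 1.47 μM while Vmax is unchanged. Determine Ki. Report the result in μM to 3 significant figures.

Competitive: Km,app = α·Km with α = 1 + [I]/Ki.
α = Km,app/Km = 1.47/0.365 = 4.027.
Ki = [I]/(α − 1) = 0.712/3.027 = 0.235 μM.

0.235 μM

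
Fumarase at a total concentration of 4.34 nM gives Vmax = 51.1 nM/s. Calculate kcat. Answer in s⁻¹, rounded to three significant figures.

kcat = Vmax/[E]total = 51.1 nM/s / 4.34 nM = 11.8 s⁻¹.

11.8 s⁻¹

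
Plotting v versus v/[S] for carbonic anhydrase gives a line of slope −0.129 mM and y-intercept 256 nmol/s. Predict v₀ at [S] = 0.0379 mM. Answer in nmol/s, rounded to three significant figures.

In the Eadie–Hofstee form v = Vmax − Km·(v/[S]), the slope is −Km and the intercept is Vmax, so Km = 0.129 mM and Vmax = 256 nmol/s.
v = 256 × 0.0379/(0.129 + 0.0379) = 58.1 nmol/s.

58.1 nmol/s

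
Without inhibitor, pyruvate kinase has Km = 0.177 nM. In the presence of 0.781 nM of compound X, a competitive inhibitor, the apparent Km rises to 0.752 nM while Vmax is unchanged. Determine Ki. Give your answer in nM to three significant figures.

0.240 nM

Competitive: Km,app = α·Km with α = 1 + [I]/Ki.
α = Km,app/Km = 0.752/0.177 = 4.249.
Since α = 1 + [I]/Ki, [I]/Ki = 4.249 − 1 = 3.249 and Ki = 0.781/3.249 = 0.240 nM.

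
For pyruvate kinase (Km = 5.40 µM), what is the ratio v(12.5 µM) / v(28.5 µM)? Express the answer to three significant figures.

0.831

Since Vmax cancels, v₂/v₁ = [S]₂(Km+[S]₁) / [S]₁(Km+[S]₂).
= 12.5×(5.40+28.5) / (28.5×(5.40+12.5)) = 423.8/510.2 = 0.831.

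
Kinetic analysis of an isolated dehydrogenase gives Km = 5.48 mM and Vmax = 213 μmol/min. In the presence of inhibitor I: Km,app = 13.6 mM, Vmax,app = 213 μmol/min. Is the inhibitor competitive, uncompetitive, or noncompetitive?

Km increases (5.48 → 13.6 mM) while Vmax is unchanged — the hallmark of competitive inhibition.

competitive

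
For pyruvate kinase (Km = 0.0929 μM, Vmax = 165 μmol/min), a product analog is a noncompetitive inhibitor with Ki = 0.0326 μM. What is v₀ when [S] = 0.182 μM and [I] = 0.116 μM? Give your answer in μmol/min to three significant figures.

24.0 μmol/min

With α = 1 + [I]/Ki = 1 + 0.116/0.0326 = 4.558, the noncompetitive rate law is v = (Vmax/α)·[S] / (Km + [S]).
v = (165/4.558)×0.182 / (0.0929 + 0.182) = 6.588/0.2749 = 24.0 μmol/min.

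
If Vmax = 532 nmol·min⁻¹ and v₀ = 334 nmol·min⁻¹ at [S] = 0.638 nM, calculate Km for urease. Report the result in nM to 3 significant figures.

v/Vmax = 334/532 = 0.6278 = [S]/(Km+[S]).
So Km + [S] = [S]/0.6278 = 1.016 nM, giving Km = 1.016 − 0.638 = 0.378 nM.

0.378 nM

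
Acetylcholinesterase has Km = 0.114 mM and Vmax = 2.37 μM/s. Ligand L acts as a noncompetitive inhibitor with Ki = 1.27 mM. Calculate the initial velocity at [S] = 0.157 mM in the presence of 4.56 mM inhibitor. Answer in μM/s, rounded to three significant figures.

With α = 1 + [I]/Ki = 1 + 4.56/1.27 = 4.591, the noncompetitive rate law is v = (Vmax/α)·[S] / (Km + [S]).
v = (2.37/4.591)×0.157 / (0.114 + 0.157) = 0.08106/0.2710 = 0.299 μM/s.

0.299 μM/s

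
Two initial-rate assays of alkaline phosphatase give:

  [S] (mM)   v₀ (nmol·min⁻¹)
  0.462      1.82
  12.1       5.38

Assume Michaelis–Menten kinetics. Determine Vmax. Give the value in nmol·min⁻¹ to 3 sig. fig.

5.83 nmol·min⁻¹

From v = Vmax[S]/(Km+[S]), each point gives Vmax = v(Km+[S])/[S].
Equating: 1.82(Km+0.462)/0.462 = 5.38(Km+12.1)/12.1.
3.939·Km + 1.82 = 0.4446·Km + 5.38, so (3.939 − 0.4446)·Km = 5.38 − 1.82.
Km = 3.560/3.495 = 1.02 mM; then Vmax = 1.82(1.02+0.462)/0.462 = 5.83 nmol·min⁻¹.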